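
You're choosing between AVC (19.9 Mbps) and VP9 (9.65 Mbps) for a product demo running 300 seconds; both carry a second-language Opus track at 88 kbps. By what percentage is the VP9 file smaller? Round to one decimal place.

Audio: 88 kbps = 0.088 Mbps.
AVC: 19.988 Mbps × 300 s = 5996.4 Mb = 0.698 GiB.
VP9: 9.738 Mbps × 300 s = 2921.4 Mb = 0.340 GiB.
Reduction: (1 − 0.340/0.698) × 100 = 51.28%.

51.3%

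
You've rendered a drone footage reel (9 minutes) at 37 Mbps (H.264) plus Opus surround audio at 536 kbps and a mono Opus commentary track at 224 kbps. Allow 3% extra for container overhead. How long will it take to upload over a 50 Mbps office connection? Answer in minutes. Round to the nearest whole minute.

9 min = 540 s
Audio total: 536 + 224 = 760 kbps = 0.760 Mbps.
Total bitrate: 37.760 Mbps.
File: 37.760 Mbps × 540 s = 20390.4 Mb.
With 3% container overhead: ×1.03. → 21002.1 Mb.
At 50 Mbps: 21002.1 / 50 = 420.0 s ≈ 7 minutes.

7 minutes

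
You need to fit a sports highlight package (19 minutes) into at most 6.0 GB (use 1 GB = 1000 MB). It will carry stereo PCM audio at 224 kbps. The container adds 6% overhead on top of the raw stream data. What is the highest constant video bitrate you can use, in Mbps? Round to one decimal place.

Budget: 6.0 GB = 48000.0 Mb.
Stream payload after overhead: 48000.0 / 1.06 = 45283.0 Mb.
19 min = 1140 s
Total bitrate budget: 45283.0 Mb / 1140 s = 39.722 Mbps.
Audio: 224 kbps = 0.224 Mbps.
Video: 39.722 − 0.224 = 39.498 Mbps.

39.5 Mbps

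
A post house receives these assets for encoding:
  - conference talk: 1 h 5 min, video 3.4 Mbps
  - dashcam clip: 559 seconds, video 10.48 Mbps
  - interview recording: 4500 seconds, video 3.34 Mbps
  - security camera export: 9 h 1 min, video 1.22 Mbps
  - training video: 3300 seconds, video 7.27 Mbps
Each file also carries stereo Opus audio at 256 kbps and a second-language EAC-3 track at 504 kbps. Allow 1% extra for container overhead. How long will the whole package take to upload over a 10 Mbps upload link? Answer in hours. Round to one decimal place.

3.7 hours

Audio total: 256 + 504 = 760 kbps = 0.760 Mbps.
conference talk: 4.160 Mbps × 3900 s × 1.01 = 16386.2 Mb
dashcam clip: 11.240 Mbps × 559 s × 1.01 = 6346.0 Mb
interview recording: 4.100 Mbps × 4500 s × 1.01 = 18634.5 Mb
security camera export: 1.980 Mbps × 32460 s × 1.01 = 64913.5 Mb
training video: 8.030 Mbps × 3300 s × 1.01 = 26764.0 Mb
Total: 133044.2 Mb = 16630.5 MB.
At 10 Mbps: 133044.2 / 10 = 13304 s ≈ 3.7 hours.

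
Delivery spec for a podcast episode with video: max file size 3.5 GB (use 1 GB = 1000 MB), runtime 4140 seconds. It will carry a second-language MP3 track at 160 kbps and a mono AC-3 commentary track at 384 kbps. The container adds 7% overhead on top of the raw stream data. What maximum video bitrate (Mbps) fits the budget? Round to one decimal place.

Budget: 3.5 GB = 28000.0 Mb.
Stream payload after overhead: 28000.0 / 1.07 = 26168.2 Mb.
Total bitrate budget: 26168.2 Mb / 4140 s = 6.321 Mbps.
Audio total: 160 + 384 = 544 kbps = 0.544 Mbps.
Video: 6.321 − 0.544 = 5.777 Mbps.

5.8 Mbps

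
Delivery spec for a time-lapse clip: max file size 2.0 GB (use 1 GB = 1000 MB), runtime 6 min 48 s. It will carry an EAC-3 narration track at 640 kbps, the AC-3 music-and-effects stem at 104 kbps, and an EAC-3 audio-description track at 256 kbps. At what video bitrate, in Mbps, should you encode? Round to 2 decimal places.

38.22 Mbps

Budget: 2.0 GB = 16000.0 Mb.
6 min 48 s = 408 s
Total bitrate budget: 16000.0 Mb / 408 s = 39.216 Mbps.
Audio total: 640 + 104 + 256 = 1000 kbps = 1.000 Mbps.
Video: 39.216 − 1.000 = 38.216 Mbps.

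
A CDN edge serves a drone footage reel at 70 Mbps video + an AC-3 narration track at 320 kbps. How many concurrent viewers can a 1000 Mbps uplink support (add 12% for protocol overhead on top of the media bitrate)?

Audio: 320 kbps = 0.320 Mbps.
Per-viewer media rate: 70.320 Mbps.
On the wire with 12% overhead: 78.758 Mbps.
1000 Mbps = 1,000 Mbps; 1,000 / 78.758 = 12.70 → 12 viewers.

12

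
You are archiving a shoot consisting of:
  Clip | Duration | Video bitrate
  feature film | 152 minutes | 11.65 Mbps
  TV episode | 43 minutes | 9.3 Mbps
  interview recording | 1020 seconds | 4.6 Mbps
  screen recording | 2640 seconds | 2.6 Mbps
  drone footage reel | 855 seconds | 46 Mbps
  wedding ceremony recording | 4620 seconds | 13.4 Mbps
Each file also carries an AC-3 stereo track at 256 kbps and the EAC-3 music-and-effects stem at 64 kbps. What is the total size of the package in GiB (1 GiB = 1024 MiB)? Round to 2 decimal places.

29.07 GiB

Audio total: 256 + 64 = 320 kbps = 0.320 Mbps.
feature film: 11.970 Mbps × 9120 s = 109166.4 Mb
TV episode: 9.620 Mbps × 2580 s = 24819.6 Mb
interview recording: 4.920 Mbps × 1020 s = 5018.4 Mb
screen recording: 2.920 Mbps × 2640 s = 7708.8 Mb
drone footage reel: 46.320 Mbps × 855 s = 39603.6 Mb
wedding ceremony recording: 13.720 Mbps × 4620 s = 63386.4 Mb
Total: 249703.2 Mb = 31212.9 MB.
= 29.07 GiB.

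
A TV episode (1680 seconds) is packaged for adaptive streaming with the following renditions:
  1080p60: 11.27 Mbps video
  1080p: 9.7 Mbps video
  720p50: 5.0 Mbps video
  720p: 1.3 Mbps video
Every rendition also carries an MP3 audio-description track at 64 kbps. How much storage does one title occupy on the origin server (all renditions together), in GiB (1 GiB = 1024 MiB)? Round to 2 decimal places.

Audio: 64 kbps = 0.064 Mbps.
Sum of rendition bitrates: (11.27+0.064) + (9.7+0.064) + (5.0+0.064) + (1.3+0.064) = 27.526 Mbps.
× 1680 s = 46,244 Mb = 5,780 MB = 5.383 GiB.

5.38 GiB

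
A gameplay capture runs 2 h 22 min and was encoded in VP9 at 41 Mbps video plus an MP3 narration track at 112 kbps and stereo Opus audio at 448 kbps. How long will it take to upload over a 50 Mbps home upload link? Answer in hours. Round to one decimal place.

2 h 22 min = 142 min = 8520 s
Audio total: 112 + 448 = 560 kbps = 0.560 Mbps.
Total bitrate: 41.560 Mbps.
File: 41.560 Mbps × 8520 s = 354091.2 Mb.
At 50 Mbps: 354091.2 / 50 = 7081.8 s ≈ 1.97 hours.

2.0 hours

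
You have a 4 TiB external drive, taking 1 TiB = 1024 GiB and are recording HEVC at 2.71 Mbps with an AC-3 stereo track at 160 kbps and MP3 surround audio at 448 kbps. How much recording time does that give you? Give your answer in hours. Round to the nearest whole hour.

Audio total: 160 + 448 = 608 kbps = 0.608 Mbps.
Total bitrate: 2.71 + 0.608 = 3.318 Mbps.
Capacity: 4 TiB = 35,184,372 Mb.
Recording time: 35,184,372 / 3.318 = 10,604,090 s ≈ 2,946 hours.

2946 hours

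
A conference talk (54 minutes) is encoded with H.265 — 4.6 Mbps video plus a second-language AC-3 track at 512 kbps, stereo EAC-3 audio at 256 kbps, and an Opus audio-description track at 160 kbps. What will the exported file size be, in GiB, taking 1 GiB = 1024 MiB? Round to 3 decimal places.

54 min = 3240 s
Audio total: 512 + 256 + 160 = 928 kbps = 0.928 Mbps.
Total bitrate: 4.6 + 0.928 = 5.528 Mbps.
Stream data: 5.528 Mbps × 3240 s = 17910.7 Mb.
17,911 Mb = 2,238,840,000 bytes ÷ 1,073,741,824 = 2.085 GiB.

2.085 GiB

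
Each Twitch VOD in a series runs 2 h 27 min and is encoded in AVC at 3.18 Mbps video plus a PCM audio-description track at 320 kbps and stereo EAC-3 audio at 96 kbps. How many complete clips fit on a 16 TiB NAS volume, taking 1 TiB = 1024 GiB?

2 h 27 min = 147 min = 8820 s
Audio total: 320 + 96 = 416 kbps = 0.416 Mbps.
Total bitrate: 3.596 Mbps.
Per item: 3.596 Mbps × 8820 s = 31,717 Mb = 3,965 MB.
Capacity: 16 TiB = 140,737,488 Mb; 4437.33 items → 4437 complete.

4437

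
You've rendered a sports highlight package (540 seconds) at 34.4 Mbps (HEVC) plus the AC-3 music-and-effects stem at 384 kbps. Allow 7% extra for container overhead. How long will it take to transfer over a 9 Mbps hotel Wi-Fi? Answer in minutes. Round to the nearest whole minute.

37 minutes

Audio: 384 kbps = 0.384 Mbps.
Total bitrate: 34.784 Mbps.
File: 34.784 Mbps × 540 s = 18783.4 Mb.
With 7% container overhead: ×1.07. → 20098.2 Mb.
At 9 Mbps: 20098.2 / 9 = 2233.1 s ≈ 37.2 minutes.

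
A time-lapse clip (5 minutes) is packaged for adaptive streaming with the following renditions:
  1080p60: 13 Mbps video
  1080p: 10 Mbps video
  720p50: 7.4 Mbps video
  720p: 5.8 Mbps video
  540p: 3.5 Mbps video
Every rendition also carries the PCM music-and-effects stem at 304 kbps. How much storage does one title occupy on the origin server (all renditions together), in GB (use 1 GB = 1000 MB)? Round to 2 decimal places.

1.55 GB

5 min = 300 s
Audio: 304 kbps = 0.304 Mbps.
Sum of rendition bitrates: (13+0.304) + (10+0.304) + (7.4+0.304) + (5.8+0.304) + (3.5+0.304) = 41.220 Mbps.
× 300 s = 12,366 Mb = 1,546 MB = 1.546 GB.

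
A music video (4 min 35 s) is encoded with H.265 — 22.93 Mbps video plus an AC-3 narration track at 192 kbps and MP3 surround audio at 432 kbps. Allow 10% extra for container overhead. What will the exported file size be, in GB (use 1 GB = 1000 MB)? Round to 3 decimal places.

0.891 GB

4 min 35 s = 275 s
Audio total: 192 + 432 = 624 kbps = 0.624 Mbps.
Total bitrate: 22.93 + 0.624 = 23.554 Mbps.
Stream data: 23.554 Mbps × 275 s = 6477.4 Mb.
With 10% container overhead: ×1.10.
7,125 Mb ÷ 8 = 890.6 MB → 0.8906 GB.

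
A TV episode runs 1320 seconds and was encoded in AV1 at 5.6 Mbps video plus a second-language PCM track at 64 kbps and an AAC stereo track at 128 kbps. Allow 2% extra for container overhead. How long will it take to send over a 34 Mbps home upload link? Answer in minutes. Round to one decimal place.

Audio total: 64 + 128 = 192 kbps = 0.192 Mbps.
Total bitrate: 5.792 Mbps.
File: 5.792 Mbps × 1320 s = 7645.4 Mb.
With 2% container overhead: ×1.02. → 7798.3 Mb.
At 34 Mbps: 7798.3 / 34 = 229.4 s ≈ 3.82 minutes.

3.8 minutes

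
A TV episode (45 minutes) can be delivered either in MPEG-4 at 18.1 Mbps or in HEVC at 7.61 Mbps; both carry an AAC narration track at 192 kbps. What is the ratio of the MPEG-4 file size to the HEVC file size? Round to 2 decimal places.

45 min = 2700 s
Audio: 192 kbps = 0.192 Mbps.
MPEG-4: 18.292 Mbps × 2700 s = 49388.4 Mb = 6.174 GB.
HEVC: 7.802 Mbps × 2700 s = 21065.4 Mb = 2.633 GB.
Ratio: 6.174 / 2.633 = 2.345.

2.34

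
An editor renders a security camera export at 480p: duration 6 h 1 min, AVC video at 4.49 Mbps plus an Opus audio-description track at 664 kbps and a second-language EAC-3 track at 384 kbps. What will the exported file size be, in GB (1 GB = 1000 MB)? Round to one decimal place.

6 h 1 min = 361 min = 21660 s
Audio total: 664 + 384 = 1048 kbps = 1.048 Mbps.
Total bitrate: 4.49 + 1.048 = 5.538 Mbps.
Stream data: 5.538 Mbps × 21660 s = 119953.1 Mb.
119,953 Mb ÷ 8 = 14,994 MB → 14.99 GB.

15.0 GB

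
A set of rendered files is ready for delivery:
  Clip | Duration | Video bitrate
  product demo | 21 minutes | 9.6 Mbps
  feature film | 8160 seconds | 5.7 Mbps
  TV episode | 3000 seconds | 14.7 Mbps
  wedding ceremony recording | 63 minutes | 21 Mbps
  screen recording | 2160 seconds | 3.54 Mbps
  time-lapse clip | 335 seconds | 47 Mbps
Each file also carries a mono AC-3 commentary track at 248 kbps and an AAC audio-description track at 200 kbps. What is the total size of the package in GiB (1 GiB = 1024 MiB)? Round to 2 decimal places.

Audio total: 248 + 200 = 448 kbps = 0.448 Mbps.
product demo: 10.048 Mbps × 1260 s = 12660.5 Mb
feature film: 6.148 Mbps × 8160 s = 50167.7 Mb
TV episode: 15.148 Mbps × 3000 s = 45444.0 Mb
wedding ceremony recording: 21.448 Mbps × 3780 s = 81073.4 Mb
screen recording: 3.988 Mbps × 2160 s = 8614.1 Mb
time-lapse clip: 47.448 Mbps × 335 s = 15895.1 Mb
Total: 213854.8 Mb = 26731.8 MB.
= 24.90 GiB.

24.90 GiB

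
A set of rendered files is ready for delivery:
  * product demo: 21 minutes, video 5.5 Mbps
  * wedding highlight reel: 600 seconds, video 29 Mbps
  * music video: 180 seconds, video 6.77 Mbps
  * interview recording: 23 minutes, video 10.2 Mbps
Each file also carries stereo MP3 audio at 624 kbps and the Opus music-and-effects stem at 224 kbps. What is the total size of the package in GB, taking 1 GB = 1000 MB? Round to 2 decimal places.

Audio total: 624 + 224 = 848 kbps = 0.848 Mbps.
product demo: 6.348 Mbps × 1260 s = 7998.5 Mb
wedding highlight reel: 29.848 Mbps × 600 s = 17908.8 Mb
music video: 7.618 Mbps × 180 s = 1371.2 Mb
interview recording: 11.048 Mbps × 1380 s = 15246.2 Mb
Total: 42524.8 Mb = 5315.6 MB.
= 5.316 GB.

5.32 GB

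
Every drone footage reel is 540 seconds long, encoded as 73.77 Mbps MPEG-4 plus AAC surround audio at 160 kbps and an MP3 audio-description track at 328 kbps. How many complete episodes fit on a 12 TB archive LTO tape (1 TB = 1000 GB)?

Audio total: 160 + 328 = 488 kbps = 0.488 Mbps.
Total bitrate: 74.258 Mbps.
Per item: 74.258 Mbps × 540 s = 40,099 Mb = 5,012 MB.
Capacity: 12 TB = 96,000,000 Mb; 2394.06 items → 2394 complete.

2394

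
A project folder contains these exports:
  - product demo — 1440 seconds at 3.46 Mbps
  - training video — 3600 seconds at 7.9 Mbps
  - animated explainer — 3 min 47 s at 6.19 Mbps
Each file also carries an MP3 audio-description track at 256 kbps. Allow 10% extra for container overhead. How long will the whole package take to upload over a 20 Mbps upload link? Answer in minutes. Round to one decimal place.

Audio: 256 kbps = 0.256 Mbps.
product demo: 3.716 Mbps × 1440 s × 1.10 = 5886.1 Mb
training video: 8.156 Mbps × 3600 s × 1.10 = 32297.8 Mb
animated explainer: 6.446 Mbps × 227 s × 1.10 = 1609.6 Mb
Total: 39793.5 Mb = 4974.2 MB.
At 20 Mbps: 39793.5 / 20 = 1990 s ≈ 33.2 minutes.

33.2 minutes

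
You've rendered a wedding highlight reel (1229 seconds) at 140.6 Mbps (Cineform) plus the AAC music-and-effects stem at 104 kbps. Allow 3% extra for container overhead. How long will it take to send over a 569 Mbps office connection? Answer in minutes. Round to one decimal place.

Audio: 104 kbps = 0.104 Mbps.
Total bitrate: 140.704 Mbps.
File: 140.704 Mbps × 1229 s = 172925.2 Mb.
With 3% container overhead: ×1.03. → 178113.0 Mb.
At 569 Mbps: 178113.0 / 569 = 313.0 s ≈ 5.22 minutes.

5.2 minutes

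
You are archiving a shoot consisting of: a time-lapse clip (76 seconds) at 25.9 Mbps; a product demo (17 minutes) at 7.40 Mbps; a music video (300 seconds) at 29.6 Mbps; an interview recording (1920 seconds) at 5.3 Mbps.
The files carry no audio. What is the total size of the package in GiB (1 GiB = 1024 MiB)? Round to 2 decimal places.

3.33 GiB

time-lapse clip: 25.900 Mbps × 76 s = 1968.4 Mb
product demo: 7.400 Mbps × 1020 s = 7548.0 Mb
music video: 29.600 Mbps × 300 s = 8880.0 Mb
interview recording: 5.300 Mbps × 1920 s = 10176.0 Mb
Total: 28572.4 Mb = 3571.6 MB.
= 3.326 GiB.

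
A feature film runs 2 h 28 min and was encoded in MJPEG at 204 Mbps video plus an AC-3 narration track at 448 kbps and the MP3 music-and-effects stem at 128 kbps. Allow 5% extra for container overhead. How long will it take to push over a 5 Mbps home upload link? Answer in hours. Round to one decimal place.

2 h 28 min = 148 min = 8880 s
Audio total: 448 + 128 = 576 kbps = 0.576 Mbps.
Total bitrate: 204.576 Mbps.
File: 204.576 Mbps × 8880 s = 1816634.9 Mb.
With 5% container overhead: ×1.05. → 1907466.6 Mb.
At 5 Mbps: 1907466.6 / 5 = 381493.3 s ≈ 106 hours.

106.0 hours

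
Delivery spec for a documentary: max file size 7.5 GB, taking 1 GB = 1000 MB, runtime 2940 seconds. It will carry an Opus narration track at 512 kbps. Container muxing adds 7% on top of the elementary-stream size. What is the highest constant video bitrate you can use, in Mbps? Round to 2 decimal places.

18.56 Mbps

Budget: 7.5 GB = 60000.0 Mb.
Stream payload after overhead: 60000.0 / 1.07 = 56074.8 Mb.
Total bitrate budget: 56074.8 Mb / 2940 s = 19.073 Mbps.
Audio: 512 kbps = 0.512 Mbps.
Video: 19.073 − 0.512 = 18.561 Mbps.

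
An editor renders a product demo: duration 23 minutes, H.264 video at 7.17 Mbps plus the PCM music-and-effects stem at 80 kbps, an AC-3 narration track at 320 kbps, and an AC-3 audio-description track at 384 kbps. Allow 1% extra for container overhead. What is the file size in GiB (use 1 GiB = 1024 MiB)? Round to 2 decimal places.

1.29 GiB

23 min = 1380 s
Audio total: 80 + 320 + 384 = 784 kbps = 0.784 Mbps.
Total bitrate: 7.17 + 0.784 = 7.954 Mbps.
Stream data: 7.954 Mbps × 1380 s = 10976.5 Mb.
With 1% container overhead: ×1.01.
11,086 Mb = 1,385,785,650 bytes ÷ 1,073,741,824 = 1.291 GiB.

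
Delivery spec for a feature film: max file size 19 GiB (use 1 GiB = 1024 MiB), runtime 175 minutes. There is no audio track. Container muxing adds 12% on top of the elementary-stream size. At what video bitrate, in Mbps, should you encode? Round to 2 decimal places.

Budget: 19 GiB = 163208.8 Mb.
Stream payload after overhead: 163208.8 / 1.12 = 145722.1 Mb.
175 min = 10500 s
Total bitrate budget: 145722.1 Mb / 10500 s = 13.878 Mbps.

13.88 Mbps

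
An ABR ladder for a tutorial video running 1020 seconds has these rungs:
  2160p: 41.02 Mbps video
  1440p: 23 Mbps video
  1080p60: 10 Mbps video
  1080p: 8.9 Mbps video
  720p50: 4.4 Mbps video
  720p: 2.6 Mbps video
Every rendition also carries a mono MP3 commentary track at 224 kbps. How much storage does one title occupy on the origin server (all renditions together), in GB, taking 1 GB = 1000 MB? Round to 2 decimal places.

11.64 GB

Audio: 224 kbps = 0.224 Mbps.
Sum of rendition bitrates: (41.02+0.224) + (23+0.224) + (10+0.224) + (8.9+0.224) + (4.4+0.224) + (2.6+0.224) = 91.264 Mbps.
× 1020 s = 93,089 Mb = 11,636 MB = 11.64 GB.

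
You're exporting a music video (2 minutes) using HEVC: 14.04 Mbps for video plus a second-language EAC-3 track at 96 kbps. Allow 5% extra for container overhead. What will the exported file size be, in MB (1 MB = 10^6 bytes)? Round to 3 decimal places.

2 min = 120 s
Audio: 96 kbps = 0.096 Mbps.
Total bitrate: 14.04 + 0.096 = 14.136 Mbps.
Stream data: 14.136 Mbps × 120 s = 1696.3 Mb.
With 5% container overhead: ×1.05.
1,781 Mb ÷ 8 = 222.6 MB → 222.6 MB.

222.642 MB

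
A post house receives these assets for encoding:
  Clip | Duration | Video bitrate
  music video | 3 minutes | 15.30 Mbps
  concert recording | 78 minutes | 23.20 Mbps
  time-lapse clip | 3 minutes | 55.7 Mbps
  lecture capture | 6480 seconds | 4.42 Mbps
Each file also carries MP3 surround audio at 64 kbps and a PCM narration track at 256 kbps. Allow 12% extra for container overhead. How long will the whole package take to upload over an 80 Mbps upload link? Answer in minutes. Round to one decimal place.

35.9 minutes

Audio total: 64 + 256 = 320 kbps = 0.320 Mbps.
music video: 15.620 Mbps × 180 s × 1.12 = 3149.0 Mb
concert recording: 23.520 Mbps × 4680 s × 1.12 = 123282.4 Mb
time-lapse clip: 56.020 Mbps × 180 s × 1.12 = 11293.6 Mb
lecture capture: 4.740 Mbps × 6480 s × 1.12 = 34401.0 Mb
Total: 172126.1 Mb = 21515.8 MB.
At 80 Mbps: 172126.1 / 80 = 2152 s ≈ 35.9 minutes.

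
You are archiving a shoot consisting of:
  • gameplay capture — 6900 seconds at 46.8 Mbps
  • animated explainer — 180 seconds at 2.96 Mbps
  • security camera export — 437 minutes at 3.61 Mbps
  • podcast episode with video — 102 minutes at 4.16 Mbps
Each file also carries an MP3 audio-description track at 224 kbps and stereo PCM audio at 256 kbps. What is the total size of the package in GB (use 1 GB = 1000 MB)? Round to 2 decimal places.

Audio total: 224 + 256 = 480 kbps = 0.480 Mbps.
gameplay capture: 47.280 Mbps × 6900 s = 326232.0 Mb
animated explainer: 3.440 Mbps × 180 s = 619.2 Mb
security camera export: 4.090 Mbps × 26220 s = 107239.8 Mb
podcast episode with video: 4.640 Mbps × 6120 s = 28396.8 Mb
Total: 462487.8 Mb = 57811.0 MB.
= 57.81 GB.

57.81 GB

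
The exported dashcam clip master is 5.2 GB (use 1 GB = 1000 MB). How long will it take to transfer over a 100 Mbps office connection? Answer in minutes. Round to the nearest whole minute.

File: 5.2 GB = 41600.0 Mb.
At 100 Mbps: 41600.0 / 100 = 416.0 s ≈ 6.93 minutes.

7 minutes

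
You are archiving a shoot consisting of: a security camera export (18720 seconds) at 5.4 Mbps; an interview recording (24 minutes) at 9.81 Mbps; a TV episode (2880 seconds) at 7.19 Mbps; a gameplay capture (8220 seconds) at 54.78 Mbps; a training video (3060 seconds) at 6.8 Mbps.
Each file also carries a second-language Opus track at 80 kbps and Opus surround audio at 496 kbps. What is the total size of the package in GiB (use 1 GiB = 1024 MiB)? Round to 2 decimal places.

72.97 GiB

Audio total: 80 + 496 = 576 kbps = 0.576 Mbps.
security camera export: 5.976 Mbps × 18720 s = 111870.7 Mb
interview recording: 10.386 Mbps × 1440 s = 14955.8 Mb
TV episode: 7.766 Mbps × 2880 s = 22366.1 Mb
gameplay capture: 55.356 Mbps × 8220 s = 455026.3 Mb
training video: 7.376 Mbps × 3060 s = 22570.6 Mb
Total: 626789.5 Mb = 78348.7 MB.
= 72.97 GiB.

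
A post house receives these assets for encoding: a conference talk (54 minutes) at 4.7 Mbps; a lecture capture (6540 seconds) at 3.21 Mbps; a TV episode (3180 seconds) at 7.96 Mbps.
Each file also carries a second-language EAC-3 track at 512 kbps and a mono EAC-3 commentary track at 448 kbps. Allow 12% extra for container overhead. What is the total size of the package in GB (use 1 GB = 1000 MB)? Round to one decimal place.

Audio total: 512 + 448 = 960 kbps = 0.960 Mbps.
conference talk: 5.660 Mbps × 3240 s × 1.12 = 20539.0 Mb
lecture capture: 4.170 Mbps × 6540 s × 1.12 = 30544.4 Mb
TV episode: 8.920 Mbps × 3180 s × 1.12 = 31769.5 Mb
Total: 82852.9 Mb = 10356.6 MB.
= 10.36 GB.

10.4 GB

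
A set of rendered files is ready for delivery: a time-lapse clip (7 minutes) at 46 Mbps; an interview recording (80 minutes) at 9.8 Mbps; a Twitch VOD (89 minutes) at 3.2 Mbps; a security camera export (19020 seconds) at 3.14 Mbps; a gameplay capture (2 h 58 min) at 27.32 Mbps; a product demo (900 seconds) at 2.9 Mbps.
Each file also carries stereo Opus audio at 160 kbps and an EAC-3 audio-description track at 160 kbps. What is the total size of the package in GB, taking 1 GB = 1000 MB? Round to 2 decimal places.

Audio total: 160 + 160 = 320 kbps = 0.320 Mbps.
time-lapse clip: 46.320 Mbps × 420 s = 19454.4 Mb
interview recording: 10.120 Mbps × 4800 s = 48576.0 Mb
Twitch VOD: 3.520 Mbps × 5340 s = 18796.8 Mb
security camera export: 3.460 Mbps × 19020 s = 65809.2 Mb
gameplay capture: 27.640 Mbps × 10680 s = 295195.2 Mb
product demo: 3.220 Mbps × 900 s = 2898.0 Mb
Total: 450729.6 Mb = 56341.2 MB.
= 56.34 GB.

56.34 GB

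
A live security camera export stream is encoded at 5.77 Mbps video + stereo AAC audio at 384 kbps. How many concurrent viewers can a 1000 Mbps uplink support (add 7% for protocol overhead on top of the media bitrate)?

151

Audio: 384 kbps = 0.384 Mbps.
Per-viewer media rate: 6.154 Mbps.
On the wire with 7% overhead: 6.585 Mbps.
1000 Mbps = 1,000 Mbps; 1,000 / 6.585 = 151.87 → 151 viewers.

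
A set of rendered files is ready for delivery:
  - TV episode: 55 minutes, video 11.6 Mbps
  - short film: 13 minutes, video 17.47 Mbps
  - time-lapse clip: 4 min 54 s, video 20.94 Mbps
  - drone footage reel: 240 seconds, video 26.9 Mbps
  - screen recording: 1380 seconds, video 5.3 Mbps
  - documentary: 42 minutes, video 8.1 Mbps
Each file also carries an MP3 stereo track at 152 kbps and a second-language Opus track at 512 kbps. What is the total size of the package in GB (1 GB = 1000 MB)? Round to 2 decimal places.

12.24 GB

Audio total: 152 + 512 = 664 kbps = 0.664 Mbps.
TV episode: 12.264 Mbps × 3300 s = 40471.2 Mb
short film: 18.134 Mbps × 780 s = 14144.5 Mb
time-lapse clip: 21.604 Mbps × 294 s = 6351.6 Mb
drone footage reel: 27.564 Mbps × 240 s = 6615.4 Mb
screen recording: 5.964 Mbps × 1380 s = 8230.3 Mb
documentary: 8.764 Mbps × 2520 s = 22085.3 Mb
Total: 97898.3 Mb = 12237.3 MB.
= 12.24 GB.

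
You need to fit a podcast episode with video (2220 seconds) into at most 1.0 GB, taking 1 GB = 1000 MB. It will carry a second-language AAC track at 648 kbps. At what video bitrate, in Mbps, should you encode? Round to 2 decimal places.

2.96 Mbps

Budget: 1.0 GB = 8000.0 Mb.
Total bitrate budget: 8000.0 Mb / 2220 s = 3.604 Mbps.
Audio: 648 kbps = 0.648 Mbps.
Video: 3.604 − 0.648 = 2.956 Mbps.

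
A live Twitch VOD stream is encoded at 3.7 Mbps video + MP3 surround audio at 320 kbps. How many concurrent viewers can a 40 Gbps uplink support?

9950

Audio: 320 kbps = 0.320 Mbps.
Per-viewer media rate: 4.020 Mbps.
40 Gbps = 40,000 Mbps; 40,000 / 4.020 = 9950.25 → 9950 viewers.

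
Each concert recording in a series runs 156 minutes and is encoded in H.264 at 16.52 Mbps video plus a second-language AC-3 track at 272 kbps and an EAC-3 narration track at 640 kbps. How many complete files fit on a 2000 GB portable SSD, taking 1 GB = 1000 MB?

156 min = 9360 s
Audio total: 272 + 640 = 912 kbps = 0.912 Mbps.
Total bitrate: 17.432 Mbps.
Per item: 17.432 Mbps × 9360 s = 163,164 Mb = 20,395 MB.
Capacity: 2000 GB = 16,000,000 Mb; 98.06 items → 98 complete.

98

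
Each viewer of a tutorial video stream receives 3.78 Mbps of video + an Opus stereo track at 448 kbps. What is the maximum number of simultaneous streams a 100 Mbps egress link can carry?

23

Audio: 448 kbps = 0.448 Mbps.
Per-viewer media rate: 4.228 Mbps.
100 Mbps = 100.0 Mbps; 100.0 / 4.228 = 23.65 → 23 viewers.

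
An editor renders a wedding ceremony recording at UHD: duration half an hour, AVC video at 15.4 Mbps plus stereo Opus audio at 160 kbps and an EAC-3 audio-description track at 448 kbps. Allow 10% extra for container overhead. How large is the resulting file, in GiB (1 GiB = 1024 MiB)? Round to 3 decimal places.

3.690 GiB

30 min = 1800 s
Audio total: 160 + 448 = 608 kbps = 0.608 Mbps.
Total bitrate: 15.4 + 0.608 = 16.008 Mbps.
Stream data: 16.008 Mbps × 1800 s = 28814.4 Mb.
With 10% container overhead: ×1.10.
31,696 Mb = 3,961,980,000 bytes ÷ 1,073,741,824 = 3.690 GiB.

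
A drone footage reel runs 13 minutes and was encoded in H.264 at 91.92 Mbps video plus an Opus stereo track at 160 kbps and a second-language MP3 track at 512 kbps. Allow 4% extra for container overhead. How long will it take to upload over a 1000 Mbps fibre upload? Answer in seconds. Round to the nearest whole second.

13 min = 780 s
Audio total: 160 + 512 = 672 kbps = 0.672 Mbps.
Total bitrate: 92.592 Mbps.
File: 92.592 Mbps × 780 s = 72221.8 Mb.
With 4% container overhead: ×1.04. → 75110.6 Mb.
At 1000 Mbps: 75110.6 / 1000 = 75.1 s ≈ 75.1 seconds.

75 seconds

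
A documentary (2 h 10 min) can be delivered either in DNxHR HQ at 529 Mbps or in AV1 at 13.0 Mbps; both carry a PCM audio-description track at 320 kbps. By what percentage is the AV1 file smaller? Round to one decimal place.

2 h 10 min = 130 min = 7800 s
Audio: 320 kbps = 0.320 Mbps.
DNxHR HQ: 529.320 Mbps × 7800 s = 4128696.0 Mb = 480.643 GiB.
AV1: 13.320 Mbps × 7800 s = 103896.0 Mb = 12.095 GiB.
Reduction: (1 − 12.095/480.643) × 100 = 97.48%.

97.5%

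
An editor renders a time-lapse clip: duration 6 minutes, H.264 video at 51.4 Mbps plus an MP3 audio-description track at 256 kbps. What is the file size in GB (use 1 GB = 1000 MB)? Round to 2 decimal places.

6 min = 360 s
Audio: 256 kbps = 0.256 Mbps.
Total bitrate: 51.4 + 0.256 = 51.656 Mbps.
Stream data: 51.656 Mbps × 360 s = 18596.2 Mb.
18,596 Mb ÷ 8 = 2,325 MB → 2.325 GB.

2.32 GB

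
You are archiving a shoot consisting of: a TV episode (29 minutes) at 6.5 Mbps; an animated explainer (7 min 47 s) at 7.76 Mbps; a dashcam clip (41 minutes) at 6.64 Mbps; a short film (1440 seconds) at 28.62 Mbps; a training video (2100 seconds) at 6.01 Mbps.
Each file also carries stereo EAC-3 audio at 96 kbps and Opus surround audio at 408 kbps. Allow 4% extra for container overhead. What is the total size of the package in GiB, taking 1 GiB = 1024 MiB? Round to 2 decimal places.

10.80 GiB

Audio total: 96 + 408 = 504 kbps = 0.504 Mbps.
TV episode: 7.004 Mbps × 1740 s × 1.04 = 12674.4 Mb
animated explainer: 8.264 Mbps × 467 s × 1.04 = 4013.7 Mb
dashcam clip: 7.144 Mbps × 2460 s × 1.04 = 18277.2 Mb
short film: 29.124 Mbps × 1440 s × 1.04 = 43616.1 Mb
training video: 6.514 Mbps × 2100 s × 1.04 = 14226.6 Mb
Total: 92808.0 Mb = 11601.0 MB.
= 10.80 GiB.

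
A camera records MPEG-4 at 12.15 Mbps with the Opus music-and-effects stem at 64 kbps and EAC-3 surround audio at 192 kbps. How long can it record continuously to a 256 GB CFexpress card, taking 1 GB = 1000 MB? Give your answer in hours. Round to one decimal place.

Audio total: 64 + 192 = 256 kbps = 0.256 Mbps.
Total bitrate: 12.15 + 0.256 = 12.406 Mbps.
Capacity: 256 GB = 2,048,000 Mb.
Recording time: 2,048,000 / 12.406 = 165,081 s ≈ 45.9 hours.

45.9 hours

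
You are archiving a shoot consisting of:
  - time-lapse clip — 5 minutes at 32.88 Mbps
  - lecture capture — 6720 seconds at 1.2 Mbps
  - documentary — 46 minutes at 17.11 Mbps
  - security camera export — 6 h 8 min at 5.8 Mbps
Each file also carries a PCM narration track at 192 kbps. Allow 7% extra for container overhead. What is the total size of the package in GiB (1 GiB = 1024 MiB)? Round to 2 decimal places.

Audio: 192 kbps = 0.192 Mbps.
time-lapse clip: 33.072 Mbps × 300 s × 1.07 = 10616.1 Mb
lecture capture: 1.392 Mbps × 6720 s × 1.07 = 10009.0 Mb
documentary: 17.302 Mbps × 2760 s × 1.07 = 51096.3 Mb
security camera export: 5.992 Mbps × 22080 s × 1.07 = 141564.6 Mb
Total: 213286.0 Mb = 26660.8 MB.
= 24.83 GiB.

24.83 GiB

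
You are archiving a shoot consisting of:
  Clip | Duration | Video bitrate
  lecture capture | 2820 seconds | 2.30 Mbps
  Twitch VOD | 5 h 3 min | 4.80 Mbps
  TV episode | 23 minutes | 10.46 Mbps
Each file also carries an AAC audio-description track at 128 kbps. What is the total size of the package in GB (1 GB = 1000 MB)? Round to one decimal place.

13.9 GB

Audio: 128 kbps = 0.128 Mbps.
lecture capture: 2.428 Mbps × 2820 s = 6847.0 Mb
Twitch VOD: 4.928 Mbps × 18180 s = 89591.0 Mb
TV episode: 10.588 Mbps × 1380 s = 14611.4 Mb
Total: 111049.4 Mb = 13881.2 MB.
= 13.88 GB.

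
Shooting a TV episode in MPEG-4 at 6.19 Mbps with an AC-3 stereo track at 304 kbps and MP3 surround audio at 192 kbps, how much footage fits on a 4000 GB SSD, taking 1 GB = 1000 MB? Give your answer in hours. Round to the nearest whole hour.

Audio total: 304 + 192 = 496 kbps = 0.496 Mbps.
Total bitrate: 6.19 + 0.496 = 6.686 Mbps.
Capacity: 4000 GB = 32,000,000 Mb.
Recording time: 32,000,000 / 6.686 = 4,786,120 s ≈ 1,329 hours.

1329 hours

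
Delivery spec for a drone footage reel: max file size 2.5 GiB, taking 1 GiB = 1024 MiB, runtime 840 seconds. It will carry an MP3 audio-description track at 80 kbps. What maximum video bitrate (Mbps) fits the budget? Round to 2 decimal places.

25.49 Mbps

Budget: 2.5 GiB = 21474.8 Mb.
Total bitrate budget: 21474.8 Mb / 840 s = 25.565 Mbps.
Audio: 80 kbps = 0.080 Mbps.
Video: 25.565 − 0.080 = 25.485 Mbps.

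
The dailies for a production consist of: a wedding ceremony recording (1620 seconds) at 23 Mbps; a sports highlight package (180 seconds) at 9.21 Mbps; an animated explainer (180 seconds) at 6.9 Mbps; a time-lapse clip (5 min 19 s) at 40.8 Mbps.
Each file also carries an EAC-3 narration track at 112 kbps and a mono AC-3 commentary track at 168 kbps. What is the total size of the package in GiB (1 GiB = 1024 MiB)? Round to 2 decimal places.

Audio total: 112 + 168 = 280 kbps = 0.280 Mbps.
wedding ceremony recording: 23.280 Mbps × 1620 s = 37713.6 Mb
sports highlight package: 9.490 Mbps × 180 s = 1708.2 Mb
animated explainer: 7.180 Mbps × 180 s = 1292.4 Mb
time-lapse clip: 41.080 Mbps × 319 s = 13104.5 Mb
Total: 53818.7 Mb = 6727.3 MB.
= 6.265 GiB.

6.27 GiB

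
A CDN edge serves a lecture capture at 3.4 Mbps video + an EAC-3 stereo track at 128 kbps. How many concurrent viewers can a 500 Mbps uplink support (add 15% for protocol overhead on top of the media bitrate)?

Audio: 128 kbps = 0.128 Mbps.
Per-viewer media rate: 3.528 Mbps.
On the wire with 15% overhead: 4.057 Mbps.
500 Mbps = 500.0 Mbps; 500.0 / 4.057 = 123.24 → 123 viewers.

123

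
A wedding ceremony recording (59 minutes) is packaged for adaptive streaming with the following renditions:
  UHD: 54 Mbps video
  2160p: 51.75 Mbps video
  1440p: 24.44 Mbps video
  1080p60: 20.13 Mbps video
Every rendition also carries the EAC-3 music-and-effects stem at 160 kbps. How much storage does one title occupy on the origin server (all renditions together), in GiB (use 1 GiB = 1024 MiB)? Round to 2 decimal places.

62.21 GiB

59 min = 3540 s
Audio: 160 kbps = 0.160 Mbps.
Sum of rendition bitrates: (54+0.160) + (51.75+0.160) + (24.44+0.160) + (20.13+0.160) = 150.960 Mbps.
× 3540 s = 534,398 Mb = 66,800 MB = 62.21 GiB.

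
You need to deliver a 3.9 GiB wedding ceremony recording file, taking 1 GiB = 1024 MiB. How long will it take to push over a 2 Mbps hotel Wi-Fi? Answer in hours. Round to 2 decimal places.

File: 3.9 GiB = 33500.7 Mb.
At 2 Mbps: 33500.7 / 2 = 16750.4 s ≈ 4.65 hours.

4.65 hours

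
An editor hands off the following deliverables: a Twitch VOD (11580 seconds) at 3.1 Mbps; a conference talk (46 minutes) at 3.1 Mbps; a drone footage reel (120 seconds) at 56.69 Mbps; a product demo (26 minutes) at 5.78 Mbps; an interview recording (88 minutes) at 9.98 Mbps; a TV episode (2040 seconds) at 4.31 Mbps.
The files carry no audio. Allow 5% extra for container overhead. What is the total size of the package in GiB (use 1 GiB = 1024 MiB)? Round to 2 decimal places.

Twitch VOD: 3.100 Mbps × 11580 s × 1.05 = 37692.9 Mb
conference talk: 3.100 Mbps × 2760 s × 1.05 = 8983.8 Mb
drone footage reel: 56.690 Mbps × 120 s × 1.05 = 7142.9 Mb
product demo: 5.780 Mbps × 1560 s × 1.05 = 9467.6 Mb
interview recording: 9.980 Mbps × 5280 s × 1.05 = 55329.1 Mb
TV episode: 4.310 Mbps × 2040 s × 1.05 = 9232.0 Mb
Total: 127848.4 Mb = 15981.1 MB.
= 14.88 GiB.

14.88 GiB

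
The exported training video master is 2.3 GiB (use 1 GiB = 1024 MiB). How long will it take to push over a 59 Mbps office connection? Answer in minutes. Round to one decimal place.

File: 2.3 GiB = 19756.8 Mb.
At 59 Mbps: 19756.8 / 59 = 334.9 s ≈ 5.58 minutes.

5.6 minutes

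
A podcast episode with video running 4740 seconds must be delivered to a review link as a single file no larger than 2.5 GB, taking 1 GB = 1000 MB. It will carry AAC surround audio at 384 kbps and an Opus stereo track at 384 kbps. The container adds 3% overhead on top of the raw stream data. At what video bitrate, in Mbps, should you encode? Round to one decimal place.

3.3 Mbps

Budget: 2.5 GB = 20000.0 Mb.
Stream payload after overhead: 20000.0 / 1.03 = 19417.5 Mb.
Total bitrate budget: 19417.5 Mb / 4740 s = 4.097 Mbps.
Audio total: 384 + 384 = 768 kbps = 0.768 Mbps.
Video: 4.097 − 0.768 = 3.329 Mbps.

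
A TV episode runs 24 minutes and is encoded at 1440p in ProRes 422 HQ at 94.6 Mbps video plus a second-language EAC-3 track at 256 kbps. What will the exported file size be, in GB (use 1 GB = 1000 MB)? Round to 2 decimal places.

17.07 GB

24 min = 1440 s
Audio: 256 kbps = 0.256 Mbps.
Total bitrate: 94.6 + 0.256 = 94.856 Mbps.
Stream data: 94.856 Mbps × 1440 s = 136592.6 Mb.
136,593 Mb ÷ 8 = 17,074 MB → 17.07 GB.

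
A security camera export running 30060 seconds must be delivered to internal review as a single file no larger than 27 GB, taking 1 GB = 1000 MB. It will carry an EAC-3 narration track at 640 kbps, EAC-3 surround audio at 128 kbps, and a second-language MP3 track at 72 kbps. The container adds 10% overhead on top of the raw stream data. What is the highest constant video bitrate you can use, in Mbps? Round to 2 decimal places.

5.69 Mbps

Budget: 27 GB = 216000.0 Mb.
Stream payload after overhead: 216000.0 / 1.10 = 196363.6 Mb.
Total bitrate budget: 196363.6 Mb / 30060 s = 6.532 Mbps.
Audio total: 640 + 128 + 72 = 840 kbps = 0.840 Mbps.
Video: 6.532 − 0.840 = 5.692 Mbps.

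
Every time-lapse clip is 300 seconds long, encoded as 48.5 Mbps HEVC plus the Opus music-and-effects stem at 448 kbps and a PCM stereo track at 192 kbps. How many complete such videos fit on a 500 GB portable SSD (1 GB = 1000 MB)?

Audio total: 448 + 192 = 640 kbps = 0.640 Mbps.
Total bitrate: 49.140 Mbps.
Per item: 49.140 Mbps × 300 s = 14,742 Mb = 1,843 MB.
Capacity: 500 GB = 4,000,000 Mb; 271.33 items → 271 complete.

271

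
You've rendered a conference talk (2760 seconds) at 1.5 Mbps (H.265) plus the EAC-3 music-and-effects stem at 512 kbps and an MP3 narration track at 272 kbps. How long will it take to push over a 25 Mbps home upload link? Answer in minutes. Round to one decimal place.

Audio total: 512 + 272 = 784 kbps = 0.784 Mbps.
Total bitrate: 2.284 Mbps.
File: 2.284 Mbps × 2760 s = 6303.8 Mb.
At 25 Mbps: 6303.8 / 25 = 252.2 s ≈ 4.2 minutes.

4.2 minutes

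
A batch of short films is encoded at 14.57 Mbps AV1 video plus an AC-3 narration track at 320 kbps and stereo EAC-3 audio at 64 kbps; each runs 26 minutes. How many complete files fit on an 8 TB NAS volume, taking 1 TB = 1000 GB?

2743

26 min = 1560 s
Audio total: 320 + 64 = 384 kbps = 0.384 Mbps.
Total bitrate: 14.954 Mbps.
Per item: 14.954 Mbps × 1560 s = 23,328 Mb = 2,916 MB.
Capacity: 8 TB = 64,000,000 Mb; 2743.46 items → 2743 complete.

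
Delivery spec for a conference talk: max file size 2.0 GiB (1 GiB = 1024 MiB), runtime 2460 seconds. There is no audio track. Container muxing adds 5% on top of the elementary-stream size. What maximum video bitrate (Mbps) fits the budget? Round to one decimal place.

Budget: 2.0 GiB = 17179.9 Mb.
Stream payload after overhead: 17179.9 / 1.05 = 16361.8 Mb.
Total bitrate budget: 16361.8 Mb / 2460 s = 6.651 Mbps.

6.7 Mbps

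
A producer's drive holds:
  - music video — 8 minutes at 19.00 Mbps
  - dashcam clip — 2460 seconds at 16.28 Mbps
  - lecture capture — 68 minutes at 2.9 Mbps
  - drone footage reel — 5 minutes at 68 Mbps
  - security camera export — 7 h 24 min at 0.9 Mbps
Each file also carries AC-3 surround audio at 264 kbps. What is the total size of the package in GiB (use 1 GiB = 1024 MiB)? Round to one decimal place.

13.3 GiB

Audio: 264 kbps = 0.264 Mbps.
music video: 19.264 Mbps × 480 s = 9246.7 Mb
dashcam clip: 16.544 Mbps × 2460 s = 40698.2 Mb
lecture capture: 3.164 Mbps × 4080 s = 12909.1 Mb
drone footage reel: 68.264 Mbps × 300 s = 20479.2 Mb
security camera export: 1.164 Mbps × 26640 s = 31009.0 Mb
Total: 114342.2 Mb = 14292.8 MB.
= 13.31 GiB.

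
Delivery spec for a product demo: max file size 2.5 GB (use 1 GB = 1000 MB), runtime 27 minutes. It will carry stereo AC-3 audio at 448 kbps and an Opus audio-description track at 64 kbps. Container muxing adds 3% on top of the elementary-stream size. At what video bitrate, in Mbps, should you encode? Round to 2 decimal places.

Budget: 2.5 GB = 20000.0 Mb.
Stream payload after overhead: 20000.0 / 1.03 = 19417.5 Mb.
27 min = 1620 s
Total bitrate budget: 19417.5 Mb / 1620 s = 11.986 Mbps.
Audio total: 448 + 64 = 512 kbps = 0.512 Mbps.
Video: 11.986 − 0.512 = 11.474 Mbps.

11.47 Mbps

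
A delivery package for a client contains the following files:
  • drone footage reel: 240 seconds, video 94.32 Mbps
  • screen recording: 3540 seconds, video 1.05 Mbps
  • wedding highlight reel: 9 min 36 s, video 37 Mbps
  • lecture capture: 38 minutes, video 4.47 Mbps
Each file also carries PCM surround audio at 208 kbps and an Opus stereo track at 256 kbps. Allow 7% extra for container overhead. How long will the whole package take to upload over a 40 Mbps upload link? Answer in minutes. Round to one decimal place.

27.2 minutes

Audio total: 208 + 256 = 464 kbps = 0.464 Mbps.
drone footage reel: 94.784 Mbps × 240 s × 1.07 = 24340.5 Mb
screen recording: 1.514 Mbps × 3540 s × 1.07 = 5734.7 Mb
wedding highlight reel: 37.464 Mbps × 576 s × 1.07 = 23089.8 Mb
lecture capture: 4.934 Mbps × 2280 s × 1.07 = 12037.0 Mb
Total: 65202.1 Mb = 8150.3 MB.
At 40 Mbps: 65202.1 / 40 = 1630 s ≈ 27.2 minutes.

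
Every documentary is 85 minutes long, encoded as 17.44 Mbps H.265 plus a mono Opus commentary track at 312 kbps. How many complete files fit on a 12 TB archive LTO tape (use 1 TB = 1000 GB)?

85 min = 5100 s
Audio: 312 kbps = 0.312 Mbps.
Total bitrate: 17.752 Mbps.
Per item: 17.752 Mbps × 5100 s = 90,535 Mb = 11,317 MB.
Capacity: 12 TB = 96,000,000 Mb; 1060.36 items → 1060 complete.

1060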